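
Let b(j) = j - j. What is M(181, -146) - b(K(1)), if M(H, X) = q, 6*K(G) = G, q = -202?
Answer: -202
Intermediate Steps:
K(G) = G/6
M(H, X) = -202
b(j) = 0
M(181, -146) - b(K(1)) = -202 - 1*0 = -202 + 0 = -202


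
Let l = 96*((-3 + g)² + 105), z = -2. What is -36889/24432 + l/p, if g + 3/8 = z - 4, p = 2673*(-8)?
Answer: -2873273/1209384 ≈ -2.3758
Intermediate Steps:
p = -21384
g = -51/8 (g = -3/8 + (-2 - 4) = -3/8 - 6 = -51/8 ≈ -6.3750)
l = 37035/2 (l = 96*((-3 - 51/8)² + 105) = 96*((-75/8)² + 105) = 96*(5625/64 + 105) = 96*(12345/64) = 37035/2 ≈ 18518.)
-36889/24432 + l/p = -36889/24432 + (37035/2)/(-21384) = -36889*1/24432 + (37035/2)*(-1/21384) = -36889/24432 - 4115/4752 = -2873273/1209384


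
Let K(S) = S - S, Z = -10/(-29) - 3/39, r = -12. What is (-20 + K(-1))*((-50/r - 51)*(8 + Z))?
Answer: 2919590/377 ≈ 7744.3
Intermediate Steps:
Z = 101/377 (Z = -10*(-1/29) - 3*1/39 = 10/29 - 1/13 = 101/377 ≈ 0.26790)
K(S) = 0
(-20 + K(-1))*((-50/r - 51)*(8 + Z)) = (-20 + 0)*((-50/(-12) - 51)*(8 + 101/377)) = -20*(-50*(-1/12) - 51)*3117/377 = -20*(25/6 - 51)*3117/377 = -(-2810)*3117/(3*377) = -20*(-291959/754) = 2919590/377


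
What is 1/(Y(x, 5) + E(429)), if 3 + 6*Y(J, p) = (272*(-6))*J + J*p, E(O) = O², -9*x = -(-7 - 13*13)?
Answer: 54/10224539 ≈ 5.2814e-6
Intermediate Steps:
x = -176/9 (x = -(-1)*(-7 - 13*13)/9 = -(-1)*(-7 - 169)/9 = -(-1)*(-176)/9 = -⅑*176 = -176/9 ≈ -19.556)
Y(J, p) = -½ - 272*J + J*p/6 (Y(J, p) = -½ + ((272*(-6))*J + J*p)/6 = -½ + (-1632*J + J*p)/6 = -½ + (-272*J + J*p/6) = -½ - 272*J + J*p/6)
1/(Y(x, 5) + E(429)) = 1/((-½ - 272*(-176/9) + (⅙)*(-176/9)*5) + 429²) = 1/((-½ + 47872/9 - 440/27) + 184041) = 1/(286325/54 + 184041) = 1/(10224539/54) = 54/10224539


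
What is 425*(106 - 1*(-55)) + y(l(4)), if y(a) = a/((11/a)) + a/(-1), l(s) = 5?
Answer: 752645/11 ≈ 68422.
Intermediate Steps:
y(a) = -a + a²/11 (y(a) = a*(a/11) + a*(-1) = a²/11 - a = -a + a²/11)
425*(106 - 1*(-55)) + y(l(4)) = 425*(106 - 1*(-55)) + (1/11)*5*(-11 + 5) = 425*(106 + 55) + (1/11)*5*(-6) = 425*161 - 30/11 = 68425 - 30/11 = 752645/11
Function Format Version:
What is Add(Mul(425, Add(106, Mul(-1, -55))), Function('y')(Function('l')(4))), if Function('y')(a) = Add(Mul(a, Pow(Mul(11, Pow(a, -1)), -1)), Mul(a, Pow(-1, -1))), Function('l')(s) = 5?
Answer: Rational(752645, 11) ≈ 68422.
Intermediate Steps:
Function('y')(a) = Add(Mul(-1, a), Mul(Rational(1, 11), Pow(a, 2))) (Function('y')(a) = Add(Mul(a, Mul(Rational(1, 11), a)), Mul(a, -1)) = Add(Mul(Rational(1, 11), Pow(a, 2)), Mul(-1, a)) = Add(Mul(-1, a), Mul(Rational(1, 11), Pow(a, 2))))
Add(Mul(425, Add(106, Mul(-1, -55))), Function('y')(Function('l')(4))) = Add(Mul(425, Add(106, Mul(-1, -55))), Mul(Rational(1, 11), 5, Add(-11, 5))) = Add(Mul(425, Add(106, 55)), Mul(Rational(1, 11), 5, -6)) = Add(Mul(425, 161), Rational(-30, 11)) = Add(68425, Rational(-30, 11)) = Rational(752645, 11)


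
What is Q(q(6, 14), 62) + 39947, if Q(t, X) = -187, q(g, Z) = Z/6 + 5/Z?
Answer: 39760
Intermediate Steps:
q(g, Z) = 5/Z + Z/6 (q(g, Z) = Z*(⅙) + 5/Z = Z/6 + 5/Z = 5/Z + Z/6)
Q(q(6, 14), 62) + 39947 = -187 + 39947 = 39760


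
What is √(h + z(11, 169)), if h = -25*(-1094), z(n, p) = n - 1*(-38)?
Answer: √27399 ≈ 165.53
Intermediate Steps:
z(n, p) = 38 + n (z(n, p) = n + 38 = 38 + n)
h = 27350
√(h + z(11, 169)) = √(27350 + (38 + 11)) = √(27350 + 49) = √27399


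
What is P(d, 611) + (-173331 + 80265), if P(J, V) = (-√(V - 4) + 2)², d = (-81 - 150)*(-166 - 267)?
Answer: -93066 + (2 - √607)² ≈ -92554.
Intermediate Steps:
d = 100023 (d = -231*(-433) = 100023)
P(J, V) = (2 - √(-4 + V))² (P(J, V) = (-√(-4 + V) + 2)² = (2 - √(-4 + V))²)
P(d, 611) + (-173331 + 80265) = (-2 + √(-4 + 611))² + (-173331 + 80265) = (-2 + √607)² - 93066 = -93066 + (-2 + √607)²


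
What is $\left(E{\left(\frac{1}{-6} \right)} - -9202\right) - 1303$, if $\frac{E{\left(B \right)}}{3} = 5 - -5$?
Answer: $7929$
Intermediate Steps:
$E{\left(B \right)} = 30$ ($E{\left(B \right)} = 3 \left(5 - -5\right) = 3 \left(5 + 5\right) = 3 \cdot 10 = 30$)
$\left(E{\left(\frac{1}{-6} \right)} - -9202\right) - 1303 = \left(30 - -9202\right) - 1303 = \left(30 + 9202\right) - 1303 = 9232 - 1303 = 7929$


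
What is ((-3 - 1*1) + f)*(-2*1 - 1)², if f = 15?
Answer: 99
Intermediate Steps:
((-3 - 1*1) + f)*(-2*1 - 1)² = ((-3 - 1*1) + 15)*(-2*1 - 1)² = ((-3 - 1) + 15)*(-2 - 1)² = (-4 + 15)*(-3)² = 11*9 = 99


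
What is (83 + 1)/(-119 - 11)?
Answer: -42/65 ≈ -0.64615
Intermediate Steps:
(83 + 1)/(-119 - 11) = 84/(-130) = -1/130*84 = -42/65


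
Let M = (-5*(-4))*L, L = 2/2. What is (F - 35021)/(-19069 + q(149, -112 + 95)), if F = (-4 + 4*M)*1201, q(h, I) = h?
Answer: -11251/3784 ≈ -2.9733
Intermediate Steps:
L = 1 (L = 2*(½) = 1)
M = 20 (M = -5*(-4)*1 = 20*1 = 20)
F = 91276 (F = (-4 + 4*20)*1201 = (-4 + 80)*1201 = 76*1201 = 91276)
(F - 35021)/(-19069 + q(149, -112 + 95)) = (91276 - 35021)/(-19069 + 149) = 56255/(-18920) = 56255*(-1/18920) = -11251/3784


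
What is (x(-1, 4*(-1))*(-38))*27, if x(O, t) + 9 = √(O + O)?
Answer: 9234 - 1026*I*√2 ≈ 9234.0 - 1451.0*I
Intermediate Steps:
x(O, t) = -9 + √2*√O (x(O, t) = -9 + √(O + O) = -9 + √(2*O) = -9 + √2*√O)
(x(-1, 4*(-1))*(-38))*27 = ((-9 + √2*√(-1))*(-38))*27 = ((-9 + √2*I)*(-38))*27 = ((-9 + I*√2)*(-38))*27 = (342 - 38*I*√2)*27 = 9234 - 1026*I*√2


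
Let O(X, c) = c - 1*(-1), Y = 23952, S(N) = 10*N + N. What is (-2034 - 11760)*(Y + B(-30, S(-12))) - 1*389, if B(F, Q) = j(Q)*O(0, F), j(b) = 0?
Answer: -330394277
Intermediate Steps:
S(N) = 11*N
O(X, c) = 1 + c (O(X, c) = c + 1 = 1 + c)
B(F, Q) = 0 (B(F, Q) = 0*(1 + F) = 0)
(-2034 - 11760)*(Y + B(-30, S(-12))) - 1*389 = (-2034 - 11760)*(23952 + 0) - 1*389 = -13794*23952 - 389 = -330393888 - 389 = -330394277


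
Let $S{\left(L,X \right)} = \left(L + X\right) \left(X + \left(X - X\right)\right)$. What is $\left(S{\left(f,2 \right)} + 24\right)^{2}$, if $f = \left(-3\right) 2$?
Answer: $256$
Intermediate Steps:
$f = -6$
$S{\left(L,X \right)} = X \left(L + X\right)$ ($S{\left(L,X \right)} = \left(L + X\right) \left(X + 0\right) = \left(L + X\right) X = X \left(L + X\right)$)
$\left(S{\left(f,2 \right)} + 24\right)^{2} = \left(2 \left(-6 + 2\right) + 24\right)^{2} = \left(2 \left(-4\right) + 24\right)^{2} = \left(-8 + 24\right)^{2} = 16^{2} = 256$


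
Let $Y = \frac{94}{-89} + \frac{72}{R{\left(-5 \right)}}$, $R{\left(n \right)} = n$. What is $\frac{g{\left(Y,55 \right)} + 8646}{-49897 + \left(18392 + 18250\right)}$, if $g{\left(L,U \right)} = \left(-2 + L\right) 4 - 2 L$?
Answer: $- \frac{3830154}{5898475} \approx -0.64935$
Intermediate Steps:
$Y = - \frac{6878}{445}$ ($Y = \frac{94}{-89} + \frac{72}{-5} = 94 \left(- \frac{1}{89}\right) + 72 \left(- \frac{1}{5}\right) = - \frac{94}{89} - \frac{72}{5} = - \frac{6878}{445} \approx -15.456$)
$g{\left(L,U \right)} = -8 + 2 L$ ($g{\left(L,U \right)} = \left(-8 + 4 L\right) - 2 L = -8 + 2 L$)
$\frac{g{\left(Y,55 \right)} + 8646}{-49897 + \left(18392 + 18250\right)} = \frac{\left(-8 + 2 \left(- \frac{6878}{445}\right)\right) + 8646}{-49897 + \left(18392 + 18250\right)} = \frac{\left(-8 - \frac{13756}{445}\right) + 8646}{-49897 + 36642} = \frac{- \frac{17316}{445} + 8646}{-13255} = \frac{3830154}{445} \left(- \frac{1}{13255}\right) = - \frac{3830154}{5898475}$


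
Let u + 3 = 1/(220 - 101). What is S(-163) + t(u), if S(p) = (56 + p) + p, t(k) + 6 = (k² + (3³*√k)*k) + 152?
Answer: -1629228/14161 - 19224*I*√10591/14161 ≈ -115.05 - 139.71*I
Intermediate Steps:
u = -356/119 (u = -3 + 1/(220 - 101) = -3 + 1/119 = -356/119 ≈ -2.9916)
t(k) = 146 + k² + 27*k^(3/2) (t(k) = -6 + ((k² + (3³*√k)*k) + 152) = -6 + ((k² + (27*√k)*k) + 152) = -6 + ((k² + 27*k^(3/2)) + 152) = -6 + (152 + k² + 27*k^(3/2)) = 146 + k² + 27*k^(3/2))
S(p) = 56 + 2*p
S(-163) + t(u) = (56 + 2*(-163)) + (146 + (-356/119)² + 27*(-356/119)^(3/2)) = (56 - 326) + (146 + 126736/14161 + 27*(-712*I*√10591/14161)) = -270 + (146 + 126736/14161 - 19224*I*√10591/14161) = -270 + (2194242/14161 - 19224*I*√10591/14161) = -1629228/14161 - 19224*I*√10591/14161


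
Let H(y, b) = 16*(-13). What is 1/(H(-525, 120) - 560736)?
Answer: -1/560944 ≈ -1.7827e-6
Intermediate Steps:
H(y, b) = -208
1/(H(-525, 120) - 560736) = 1/(-208 - 560736) = 1/(-560944) = -1/560944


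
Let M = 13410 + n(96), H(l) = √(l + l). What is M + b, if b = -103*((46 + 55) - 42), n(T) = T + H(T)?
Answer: 7429 + 8*√3 ≈ 7442.9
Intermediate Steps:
H(l) = √2*√l (H(l) = √(2*l) = √2*√l)
n(T) = T + √2*√T
M = 13506 + 8*√3 (M = 13410 + (96 + √2*√96) = 13410 + (96 + √2*(4*√6)) = 13410 + (96 + 8*√3) = 13506 + 8*√3 ≈ 13520.)
b = -6077 (b = -103*(101 - 42) = -103*59 = -6077)
M + b = (13506 + 8*√3) - 6077 = 7429 + 8*√3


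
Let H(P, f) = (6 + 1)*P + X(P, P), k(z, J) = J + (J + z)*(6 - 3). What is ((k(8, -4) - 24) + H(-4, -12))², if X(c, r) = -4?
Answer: 2304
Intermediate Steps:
k(z, J) = 3*z + 4*J (k(z, J) = J + (J + z)*3 = J + (3*J + 3*z) = 3*z + 4*J)
H(P, f) = -4 + 7*P (H(P, f) = (6 + 1)*P - 4 = 7*P - 4 = -4 + 7*P)
((k(8, -4) - 24) + H(-4, -12))² = (((3*8 + 4*(-4)) - 24) + (-4 + 7*(-4)))² = (((24 - 16) - 24) + (-4 - 28))² = ((8 - 24) - 32)² = (-16 - 32)² = (-48)² = 2304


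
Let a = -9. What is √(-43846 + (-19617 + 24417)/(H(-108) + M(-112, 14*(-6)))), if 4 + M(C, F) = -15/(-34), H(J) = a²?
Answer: I*√303540976294/2633 ≈ 209.25*I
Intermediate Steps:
H(J) = 81 (H(J) = (-9)² = 81)
M(C, F) = -121/34 (M(C, F) = -4 - 15/(-34) = -4 - 15*(-1/34) = -4 + 15/34 = -121/34)
√(-43846 + (-19617 + 24417)/(H(-108) + M(-112, 14*(-6)))) = √(-43846 + (-19617 + 24417)/(81 - 121/34)) = √(-43846 + 4800/(2633/34)) = √(-43846 + 4800*(34/2633)) = √(-43846 + 163200/2633) = √(-115283318/2633) = I*√303540976294/2633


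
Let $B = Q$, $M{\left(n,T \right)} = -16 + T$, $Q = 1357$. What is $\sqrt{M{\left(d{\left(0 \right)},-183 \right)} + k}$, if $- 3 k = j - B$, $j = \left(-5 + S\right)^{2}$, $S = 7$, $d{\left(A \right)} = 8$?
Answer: $6 \sqrt{7} \approx 15.875$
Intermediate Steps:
$B = 1357$
$j = 4$ ($j = \left(-5 + 7\right)^{2} = 2^{2} = 4$)
$k = 451$ ($k = - \frac{4 - 1357}{3} = \left(- \frac{1}{3}\right) \left(-1353\right) = 451$)
$\sqrt{M{\left(d{\left(0 \right)},-183 \right)} + k} = \sqrt{\left(-16 - 183\right) + 451} = \sqrt{-199 + 451} = \sqrt{252} = 6 \sqrt{7}$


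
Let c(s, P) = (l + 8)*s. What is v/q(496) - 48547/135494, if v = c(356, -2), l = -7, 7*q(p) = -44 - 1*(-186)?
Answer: 165378687/9620074 ≈ 17.191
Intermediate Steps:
q(p) = 142/7 (q(p) = (-44 - 1*(-186))/7 = (-44 + 186)/7 = (⅐)*142 = 142/7)
c(s, P) = s (c(s, P) = (-7 + 8)*s = 1*s = s)
v = 356
v/q(496) - 48547/135494 = 356/(142/7) - 48547/135494 = 356*(7/142) - 48547*1/135494 = 1246/71 - 48547/135494 = 165378687/9620074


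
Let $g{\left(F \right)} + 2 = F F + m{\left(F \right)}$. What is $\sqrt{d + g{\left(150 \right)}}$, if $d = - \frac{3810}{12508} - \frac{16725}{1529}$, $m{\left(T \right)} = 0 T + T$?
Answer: $\frac{\sqrt{2069878869467689918}}{9562366} \approx 150.46$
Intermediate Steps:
$m{\left(T \right)} = T$ ($m{\left(T \right)} = 0 + T = T$)
$g{\left(F \right)} = -2 + F + F^{2}$ ($g{\left(F \right)} = -2 + \left(F F + F\right) = -2 + \left(F^{2} + F\right) = -2 + \left(F + F^{2}\right) = -2 + F + F^{2}$)
$d = - \frac{107510895}{9562366}$ ($d = \left(-3810\right) \frac{1}{12508} - \frac{16725}{1529} = - \frac{1905}{6254} - \frac{16725}{1529} = - \frac{107510895}{9562366} \approx -11.243$)
$\sqrt{d + g{\left(150 \right)}} = \sqrt{- \frac{107510895}{9562366} + \left(-2 + 150 + 150^{2}\right)} = \sqrt{- \frac{107510895}{9562366} + \left(-2 + 150 + 22500\right)} = \sqrt{- \frac{107510895}{9562366} + 22648} = \sqrt{\frac{216460954273}{9562366}} = \frac{\sqrt{2069878869467689918}}{9562366}$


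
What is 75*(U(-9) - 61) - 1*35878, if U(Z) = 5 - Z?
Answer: -39403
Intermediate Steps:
75*(U(-9) - 61) - 1*35878 = 75*((5 - 1*(-9)) - 61) - 1*35878 = 75*((5 + 9) - 61) - 35878 = 75*(14 - 61) - 35878 = 75*(-47) - 35878 = -3525 - 35878 = -39403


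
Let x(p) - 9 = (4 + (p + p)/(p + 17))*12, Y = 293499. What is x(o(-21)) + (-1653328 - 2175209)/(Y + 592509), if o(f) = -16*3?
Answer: 822524235/9155416 ≈ 89.840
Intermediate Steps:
o(f) = -48
x(p) = 57 + 24*p/(17 + p) (x(p) = 9 + (4 + (p + p)/(p + 17))*12 = 9 + (4 + (2*p)/(17 + p))*12 = 9 + (4 + 2*p/(17 + p))*12 = 9 + (48 + 24*p/(17 + p)) = 57 + 24*p/(17 + p))
x(o(-21)) + (-1653328 - 2175209)/(Y + 592509) = 3*(323 + 27*(-48))/(17 - 48) + (-1653328 - 2175209)/(293499 + 592509) = 3*(323 - 1296)/(-31) - 3828537/886008 = 3*(-1/31)*(-973) - 3828537*1/886008 = 2919/31 - 1276179/295336 = 822524235/9155416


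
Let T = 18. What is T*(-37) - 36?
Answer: -702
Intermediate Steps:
T*(-37) - 36 = 18*(-37) - 36 = -666 - 36 = -702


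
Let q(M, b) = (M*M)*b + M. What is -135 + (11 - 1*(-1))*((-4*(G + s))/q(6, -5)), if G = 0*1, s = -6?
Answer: -3963/29 ≈ -136.66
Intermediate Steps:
q(M, b) = M + b*M² (q(M, b) = M²*b + M = b*M² + M = M + b*M²)
G = 0
-135 + (11 - 1*(-1))*((-4*(G + s))/q(6, -5)) = -135 + (11 - 1*(-1))*((-4*(0 - 6))/((6*(1 + 6*(-5))))) = -135 + (11 + 1)*((-4*(-6))/((6*(1 - 30)))) = -135 + 12*(24/((6*(-29)))) = -135 + 12*(24/(-174)) = -135 + 12*(24*(-1/174)) = -135 + 12*(-4/29) = -135 - 48/29 = -3963/29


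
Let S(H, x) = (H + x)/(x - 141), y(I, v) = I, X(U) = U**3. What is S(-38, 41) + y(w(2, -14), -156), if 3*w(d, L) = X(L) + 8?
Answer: -91203/100 ≈ -912.03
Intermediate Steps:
w(d, L) = 8/3 + L**3/3 (w(d, L) = (L**3 + 8)/3 = (8 + L**3)/3 = 8/3 + L**3/3)
S(H, x) = (H + x)/(-141 + x)
S(-38, 41) + y(w(2, -14), -156) = (-38 + 41)/(-141 + 41) + (8/3 + (1/3)*(-14)**3) = 3/(-100) + (8/3 + (1/3)*(-2744)) = -1/100*3 + (8/3 - 2744/3) = -3/100 - 912 = -91203/100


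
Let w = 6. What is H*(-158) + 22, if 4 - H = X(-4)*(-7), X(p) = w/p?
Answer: 1049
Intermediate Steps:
X(p) = 6/p
H = -13/2 (H = 4 - 6/(-4)*(-7) = 4 - 6*(-¼)*(-7) = 4 - (-3)*(-7)/2 = 4 - 1*21/2 = 4 - 21/2 = -13/2 ≈ -6.5000)
H*(-158) + 22 = -13/2*(-158) + 22 = 1027 + 22 = 1049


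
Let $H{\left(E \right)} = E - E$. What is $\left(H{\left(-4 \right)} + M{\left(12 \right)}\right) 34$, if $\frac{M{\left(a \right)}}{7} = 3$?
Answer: $714$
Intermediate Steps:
$H{\left(E \right)} = 0$
$M{\left(a \right)} = 21$ ($M{\left(a \right)} = 7 \cdot 3 = 21$)
$\left(H{\left(-4 \right)} + M{\left(12 \right)}\right) 34 = \left(0 + 21\right) 34 = 21 \cdot 34 = 714$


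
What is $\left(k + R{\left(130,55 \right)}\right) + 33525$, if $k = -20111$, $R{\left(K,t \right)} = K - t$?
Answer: $13489$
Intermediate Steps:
$\left(k + R{\left(130,55 \right)}\right) + 33525 = \left(-20111 + \left(130 - 55\right)\right) + 33525 = \left(-20111 + 75\right) + 33525 = -20036 + 33525 = 13489$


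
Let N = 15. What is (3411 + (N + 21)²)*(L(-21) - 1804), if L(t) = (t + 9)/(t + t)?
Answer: -59430582/7 ≈ -8.4901e+6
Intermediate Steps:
L(t) = (9 + t)/(2*t) (L(t) = (9 + t)/((2*t)) = (9 + t)*(1/(2*t)) = (9 + t)/(2*t))
(3411 + (N + 21)²)*(L(-21) - 1804) = (3411 + (15 + 21)²)*((½)*(9 - 21)/(-21) - 1804) = (3411 + 36²)*((½)*(-1/21)*(-12) - 1804) = (3411 + 1296)*(2/7 - 1804) = 4707*(-12626/7) = -59430582/7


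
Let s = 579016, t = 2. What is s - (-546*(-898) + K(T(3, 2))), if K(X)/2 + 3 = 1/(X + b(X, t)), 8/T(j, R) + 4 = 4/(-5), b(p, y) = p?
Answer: 443573/5 ≈ 88715.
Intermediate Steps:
T(j, R) = -5/3 (T(j, R) = 8/(-4 + 4/(-5)) = 8/(-4 + 4*(-⅕)) = 8/(-4 - ⅘) = 8/(-24/5) = 8*(-5/24) = -5/3)
K(X) = -6 + 1/X (K(X) = -6 + 2/(X + X) = -6 + 2/((2*X)) = -6 + 2*(1/(2*X)) = -6 + 1/X)
s - (-546*(-898) + K(T(3, 2))) = 579016 - (-546*(-898) + (-6 + 1/(-5/3))) = 579016 - (490308 + (-6 - ⅗)) = 579016 - (490308 - 33/5) = 579016 - 1*2451507/5 = 579016 - 2451507/5 = 443573/5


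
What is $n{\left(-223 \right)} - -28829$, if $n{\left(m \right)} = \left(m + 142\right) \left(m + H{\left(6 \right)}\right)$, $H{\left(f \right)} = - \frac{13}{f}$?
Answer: $\frac{94135}{2} \approx 47068.0$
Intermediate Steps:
$n{\left(m \right)} = \left(142 + m\right) \left(- \frac{13}{6} + m\right)$ ($n{\left(m \right)} = \left(m + 142\right) \left(m - \frac{13}{6}\right) = \left(142 + m\right) \left(m - \frac{13}{6}\right) = \left(142 + m\right) \left(- \frac{13}{6} + m\right)$)
$n{\left(-223 \right)} - -28829 = \left(- \frac{923}{3} + \left(-223\right)^{2} + \frac{839}{6} \left(-223\right)\right) - -28829 = \left(- \frac{923}{3} + 49729 - \frac{187097}{6}\right) + 28829 = \frac{36477}{2} + 28829 = \frac{94135}{2}$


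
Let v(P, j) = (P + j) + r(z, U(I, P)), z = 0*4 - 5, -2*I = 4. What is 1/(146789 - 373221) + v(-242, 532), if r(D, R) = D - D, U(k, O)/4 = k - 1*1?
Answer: 65665279/226432 ≈ 290.00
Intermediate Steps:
I = -2 (I = -½*4 = -2)
U(k, O) = -4 + 4*k (U(k, O) = 4*(k - 1*1) = 4*(k - 1) = 4*(-1 + k) = -4 + 4*k)
z = -5 (z = 0 - 5 = -5)
r(D, R) = 0
v(P, j) = P + j (v(P, j) = (P + j) + 0 = P + j)
1/(146789 - 373221) + v(-242, 532) = 1/(146789 - 373221) + (-242 + 532) = 1/(-226432) + 290 = -1/226432 + 290 = 65665279/226432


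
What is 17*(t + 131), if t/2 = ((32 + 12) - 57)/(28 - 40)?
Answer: 13583/6 ≈ 2263.8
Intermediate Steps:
t = 13/6 (t = 2*(((32 + 12) - 57)/(28 - 40)) = 2*((44 - 57)/(-12)) = 2*(-13*(-1/12)) = 2*(13/12) = 13/6 ≈ 2.1667)
17*(t + 131) = 17*(13/6 + 131) = 17*(799/6) = 13583/6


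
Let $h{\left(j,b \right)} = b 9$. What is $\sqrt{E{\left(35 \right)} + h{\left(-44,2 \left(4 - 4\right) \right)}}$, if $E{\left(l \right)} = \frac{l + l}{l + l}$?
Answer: $1$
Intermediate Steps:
$E{\left(l \right)} = 1$ ($E{\left(l \right)} = \frac{2 l}{2 l} = 2 l \frac{1}{2 l} = 1$)
$h{\left(j,b \right)} = 9 b$
$\sqrt{E{\left(35 \right)} + h{\left(-44,2 \left(4 - 4\right) \right)}} = \sqrt{1 + 9 \cdot 2 \left(4 - 4\right)} = \sqrt{1 + 9 \cdot 2 \cdot 0} = \sqrt{1 + 9 \cdot 0} = \sqrt{1 + 0} = \sqrt{1} = 1$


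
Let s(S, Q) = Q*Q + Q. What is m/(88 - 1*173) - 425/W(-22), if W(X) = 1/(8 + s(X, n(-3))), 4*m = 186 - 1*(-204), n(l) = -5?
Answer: -404639/34 ≈ -11901.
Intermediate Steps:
s(S, Q) = Q + Q**2 (s(S, Q) = Q**2 + Q = Q + Q**2)
m = 195/2 (m = (186 - 1*(-204))/4 = (186 + 204)/4 = (1/4)*390 = 195/2 ≈ 97.500)
W(X) = 1/28 (W(X) = 1/(8 - 5*(1 - 5)) = 1/(8 - 5*(-4)) = 1/(8 + 20) = 1/28)
m/(88 - 1*173) - 425/W(-22) = 195/(2*(88 - 1*173)) - 425/1/28 = 195/(2*(88 - 173)) - 425*28 = (195/2)/(-85) - 11900 = (195/2)*(-1/85) - 11900 = -39/34 - 11900 = -404639/34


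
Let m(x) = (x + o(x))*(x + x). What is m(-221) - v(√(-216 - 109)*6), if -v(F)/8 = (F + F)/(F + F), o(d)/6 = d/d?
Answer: 95038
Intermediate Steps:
o(d) = 6 (o(d) = 6*(d/d) = 6*1 = 6)
m(x) = 2*x*(6 + x) (m(x) = (x + 6)*(x + x) = (6 + x)*(2*x) = 2*x*(6 + x))
v(F) = -8 (v(F) = -8*(F + F)/(F + F) = -8*2*F/(2*F) = -8*2*F*1/(2*F) = -8*1 = -8)
m(-221) - v(√(-216 - 109)*6) = 2*(-221)*(6 - 221) - 1*(-8) = 2*(-221)*(-215) + 8 = 95030 + 8 = 95038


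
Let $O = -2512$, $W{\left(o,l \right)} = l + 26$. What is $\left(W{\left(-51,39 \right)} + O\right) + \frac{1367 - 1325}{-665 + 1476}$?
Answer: $- \frac{1984475}{811} \approx -2446.9$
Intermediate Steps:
$W{\left(o,l \right)} = 26 + l$
$\left(W{\left(-51,39 \right)} + O\right) + \frac{1367 - 1325}{-665 + 1476} = \left(\left(26 + 39\right) - 2512\right) + \frac{1367 - 1325}{-665 + 1476} = \left(65 - 2512\right) + \frac{42}{811} = -2447 + 42 \cdot \frac{1}{811} = -2447 + \frac{42}{811} = - \frac{1984475}{811}$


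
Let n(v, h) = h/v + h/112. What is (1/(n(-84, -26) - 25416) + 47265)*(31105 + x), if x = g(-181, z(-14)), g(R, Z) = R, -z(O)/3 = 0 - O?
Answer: 6240946904147268/4269875 ≈ 1.4616e+9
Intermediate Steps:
z(O) = 3*O (z(O) = -3*(0 - O) = -(-3)*O = 3*O)
n(v, h) = h/112 + h/v (n(v, h) = h/v + h*(1/112) = h/v + h/112 = h/112 + h/v)
x = -181
(1/(n(-84, -26) - 25416) + 47265)*(31105 + x) = (1/(((1/112)*(-26) - 26/(-84)) - 25416) + 47265)*(31105 - 181) = (1/((-13/56 - 26*(-1/84)) - 25416) + 47265)*30924 = (1/((-13/56 + 13/42) - 25416) + 47265)*30924 = (1/(13/168 - 25416) + 47265)*30924 = (1/(-4269875/168) + 47265)*30924 = (-168/4269875 + 47265)*30924 = (201815641707/4269875)*30924 = 6240946904147268/4269875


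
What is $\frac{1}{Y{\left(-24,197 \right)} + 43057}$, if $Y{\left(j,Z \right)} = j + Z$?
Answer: $\frac{1}{43230} \approx 2.3132 \cdot 10^{-5}$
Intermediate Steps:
$Y{\left(j,Z \right)} = Z + j$
$\frac{1}{Y{\left(-24,197 \right)} + 43057} = \frac{1}{\left(197 - 24\right) + 43057} = \frac{1}{173 + 43057} = \frac{1}{43230}$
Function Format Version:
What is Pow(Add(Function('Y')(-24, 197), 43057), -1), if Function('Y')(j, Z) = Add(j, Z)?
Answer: Rational(1, 43230) ≈ 2.3132e-5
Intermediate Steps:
Function('Y')(j, Z) = Add(Z, j)
Pow(Add(Function('Y')(-24, 197), 43057), -1) = Pow(Add(Add(197, -24), 43057), -1) = Pow(Add(173, 43057), -1) = Pow(43230, -1) = Rational(1, 43230)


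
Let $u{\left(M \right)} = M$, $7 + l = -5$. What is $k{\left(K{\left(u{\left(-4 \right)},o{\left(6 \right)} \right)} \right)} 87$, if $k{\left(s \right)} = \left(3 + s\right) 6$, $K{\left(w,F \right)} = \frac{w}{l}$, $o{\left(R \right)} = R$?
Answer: $1740$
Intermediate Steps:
$l = -12$ ($l = -7 - 5 = -12$)
$K{\left(w,F \right)} = - \frac{w}{12}$ ($K{\left(w,F \right)} = \frac{w}{-12} = w \left(- \frac{1}{12}\right) = - \frac{w}{12}$)
$k{\left(s \right)} = 18 + 6 s$
$k{\left(K{\left(u{\left(-4 \right)},o{\left(6 \right)} \right)} \right)} 87 = \left(18 + 6 \left(\left(- \frac{1}{12}\right) \left(-4\right)\right)\right) 87 = \left(18 + 6 \cdot \frac{1}{3}\right) 87 = \left(18 + 2\right) 87 = 20 \cdot 87 = 1740$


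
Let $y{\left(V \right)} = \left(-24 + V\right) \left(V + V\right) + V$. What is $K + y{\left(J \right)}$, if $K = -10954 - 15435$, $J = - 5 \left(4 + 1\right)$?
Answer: $-23964$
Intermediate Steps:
$J = -25$ ($J = \left(-5\right) 5 = -25$)
$K = -26389$
$y{\left(V \right)} = V + 2 V \left(-24 + V\right)$ ($y{\left(V \right)} = \left(-24 + V\right) 2 V + V = 2 V \left(-24 + V\right) + V = V + 2 V \left(-24 + V\right)$)
$K + y{\left(J \right)} = -26389 - 25 \left(-47 + 2 \left(-25\right)\right) = -26389 - 25 \left(-47 - 50\right) = -26389 - -2425 = -26389 + 2425 = -23964$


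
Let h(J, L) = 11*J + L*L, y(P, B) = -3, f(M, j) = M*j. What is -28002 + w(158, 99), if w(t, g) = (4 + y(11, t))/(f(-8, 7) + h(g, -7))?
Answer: -30298163/1082 ≈ -28002.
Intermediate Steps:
h(J, L) = L**2 + 11*J (h(J, L) = 11*J + L**2 = L**2 + 11*J)
w(t, g) = 1/(-7 + 11*g) (w(t, g) = (4 - 3)/(-8*7 + ((-7)**2 + 11*g)) = 1/(-56 + (49 + 11*g)) = 1/(-7 + 11*g))
-28002 + w(158, 99) = -28002 + 1/(-7 + 11*99) = -28002 + 1/(-7 + 1089) = -28002 + 1/1082 = -30298163/1082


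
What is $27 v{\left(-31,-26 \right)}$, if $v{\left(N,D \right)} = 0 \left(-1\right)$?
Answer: $0$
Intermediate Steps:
$v{\left(N,D \right)} = 0$
$27 v{\left(-31,-26 \right)} = 27 \cdot 0 = 0$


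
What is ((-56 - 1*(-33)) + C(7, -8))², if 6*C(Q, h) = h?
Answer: 5329/9 ≈ 592.11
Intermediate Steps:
C(Q, h) = h/6
((-56 - 1*(-33)) + C(7, -8))² = ((-56 - 1*(-33)) + (⅙)*(-8))² = ((-56 + 33) - 4/3)² = (-23 - 4/3)² = (-73/3)² = 5329/9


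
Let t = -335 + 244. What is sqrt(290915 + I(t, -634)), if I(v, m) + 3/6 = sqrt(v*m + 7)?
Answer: sqrt(1163658 + 4*sqrt(57701))/2 ≈ 539.59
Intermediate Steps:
t = -91
I(v, m) = -1/2 + sqrt(7 + m*v) (I(v, m) = -1/2 + sqrt(v*m + 7) = -1/2 + sqrt(m*v + 7) = -1/2 + sqrt(7 + m*v))
sqrt(290915 + I(t, -634)) = sqrt(290915 + (-1/2 + sqrt(7 - 634*(-91)))) = sqrt(290915 + (-1/2 + sqrt(7 + 57694))) = sqrt(290915 + (-1/2 + sqrt(57701))) = sqrt(581829/2 + sqrt(57701))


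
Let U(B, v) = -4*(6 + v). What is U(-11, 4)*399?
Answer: -15960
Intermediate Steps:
U(B, v) = -24 - 4*v
U(-11, 4)*399 = (-24 - 4*4)*399 = (-24 - 16)*399 = -40*399 = -15960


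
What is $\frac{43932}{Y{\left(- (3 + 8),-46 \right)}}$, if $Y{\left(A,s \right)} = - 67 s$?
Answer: $\frac{21966}{1541} \approx 14.254$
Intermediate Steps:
$\frac{43932}{Y{\left(- (3 + 8),-46 \right)}} = \frac{43932}{\left(-67\right) \left(-46\right)} = \frac{43932}{3082} = 43932 \cdot \frac{1}{3082} = \frac{21966}{1541}$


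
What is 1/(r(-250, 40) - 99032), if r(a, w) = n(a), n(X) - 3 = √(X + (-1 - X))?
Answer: -99029/9806742842 - I/9806742842 ≈ -1.0098e-5 - 1.0197e-10*I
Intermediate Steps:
n(X) = 3 + I (n(X) = 3 + √(X + (-1 - X)) = 3 + √(-1) = 3 + I)
r(a, w) = 3 + I
1/(r(-250, 40) - 99032) = 1/((3 + I) - 99032) = 1/(-99029 + I) = (-99029 - I)/9806742842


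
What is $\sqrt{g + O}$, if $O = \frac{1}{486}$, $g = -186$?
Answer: $\frac{i \sqrt{542370}}{54} \approx 13.638 i$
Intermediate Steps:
$O = \frac{1}{486} \approx 0.0020576$
$\sqrt{g + O} = \sqrt{-186 + \frac{1}{486}} = \sqrt{- \frac{90395}{486}} = \frac{i \sqrt{542370}}{54}$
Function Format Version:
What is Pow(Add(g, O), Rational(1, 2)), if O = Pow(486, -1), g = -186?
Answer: Mul(Rational(1, 54), I, Pow(542370, Rational(1, 2))) ≈ Mul(13.638, I)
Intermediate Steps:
O = Rational(1, 486) ≈ 0.0020576
Pow(Add(g, O), Rational(1, 2)) = Pow(Add(-186, Rational(1, 486)), Rational(1, 2)) = Pow(Rational(-90395, 486), Rational(1, 2)) = Mul(Rational(1, 54), I, Pow(542370, Rational(1, 2)))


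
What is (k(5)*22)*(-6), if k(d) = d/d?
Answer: -132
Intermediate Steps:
k(d) = 1
(k(5)*22)*(-6) = (1*22)*(-6) = 22*(-6) = -132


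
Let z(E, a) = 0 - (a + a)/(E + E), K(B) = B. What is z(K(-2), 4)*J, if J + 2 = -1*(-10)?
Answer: 16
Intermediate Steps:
J = 8 (J = -2 - 1*(-10) = -2 + 10 = 8)
z(E, a) = -a/E (z(E, a) = 0 - 2*a/(2*E) = 0 - 2*a*1/(2*E) = 0 - a/E = -a/E)
z(K(-2), 4)*J = -1*4/(-2)*8 = -1*4*(-½)*8 = 2*8 = 16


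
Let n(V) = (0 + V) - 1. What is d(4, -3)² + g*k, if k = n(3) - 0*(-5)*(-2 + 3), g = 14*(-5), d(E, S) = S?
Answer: -131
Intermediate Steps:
n(V) = -1 + V (n(V) = V - 1 = -1 + V)
g = -70
k = 2 (k = (-1 + 3) - 0*(-5)*(-2 + 3) = 2 - 0 = 2 - 1*0 = 2 + 0 = 2)
d(4, -3)² + g*k = (-3)² - 70*2 = 9 - 140 = -131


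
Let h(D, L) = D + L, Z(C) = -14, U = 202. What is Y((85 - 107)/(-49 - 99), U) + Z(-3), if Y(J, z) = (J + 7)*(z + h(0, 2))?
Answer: 53440/37 ≈ 1444.3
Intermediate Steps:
Y(J, z) = (2 + z)*(7 + J) (Y(J, z) = (J + 7)*(z + (0 + 2)) = (7 + J)*(z + 2) = (7 + J)*(2 + z) = (2 + z)*(7 + J))
Y((85 - 107)/(-49 - 99), U) + Z(-3) = (14 + 2*((85 - 107)/(-49 - 99)) + 7*202 + ((85 - 107)/(-49 - 99))*202) - 14 = (14 + 2*(-22/(-148)) + 1414 - 22/(-148)*202) - 14 = (14 + 2*(-22*(-1/148)) + 1414 - 22*(-1/148)*202) - 14 = (14 + 2*(11/74) + 1414 + (11/74)*202) - 14 = (14 + 11/37 + 1414 + 1111/37) - 14 = 53958/37 - 14 = 53440/37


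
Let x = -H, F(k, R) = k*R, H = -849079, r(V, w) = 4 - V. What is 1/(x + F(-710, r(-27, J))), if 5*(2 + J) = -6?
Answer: 1/827069 ≈ 1.2091e-6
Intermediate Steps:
J = -16/5 (J = -2 + (⅕)*(-6) = -2 - 6/5 = -16/5 ≈ -3.2000)
F(k, R) = R*k
x = 849079 (x = -1*(-849079) = 849079)
1/(x + F(-710, r(-27, J))) = 1/(849079 + (4 - 1*(-27))*(-710)) = 1/(849079 + (4 + 27)*(-710)) = 1/(849079 + 31*(-710)) = 1/(849079 - 22010) = 1/827069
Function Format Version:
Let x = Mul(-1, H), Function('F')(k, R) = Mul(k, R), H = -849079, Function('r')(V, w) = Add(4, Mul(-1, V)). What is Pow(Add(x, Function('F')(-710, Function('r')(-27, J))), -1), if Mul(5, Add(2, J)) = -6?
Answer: Rational(1, 827069) ≈ 1.2091e-6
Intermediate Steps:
J = Rational(-16, 5) (J = Add(-2, Mul(Rational(1, 5), -6)) = Add(-2, Rational(-6, 5)) = Rational(-16, 5) ≈ -3.2000)
Function('F')(k, R) = Mul(R, k)
x = 849079 (x = Mul(-1, -849079) = 849079)
Pow(Add(x, Function('F')(-710, Function('r')(-27, J))), -1) = Pow(Add(849079, Mul(Add(4, Mul(-1, -27)), -710)), -1) = Pow(Add(849079, Mul(Add(4, 27), -710)), -1) = Pow(Add(849079, Mul(31, -710)), -1) = Pow(Add(849079, -22010), -1) = Pow(827069, -1) = Rational(1, 827069)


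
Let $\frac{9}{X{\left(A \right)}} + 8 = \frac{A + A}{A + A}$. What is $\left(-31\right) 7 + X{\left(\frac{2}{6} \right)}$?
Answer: $- \frac{1528}{7} \approx -218.29$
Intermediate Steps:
$X{\left(A \right)} = - \frac{9}{7}$ ($X{\left(A \right)} = \frac{9}{-8 + \frac{A + A}{A + A}} = \frac{9}{-8 + \frac{2 A}{2 A}} = \frac{9}{-8 + 2 A \frac{1}{2 A}} = \frac{9}{-8 + 1} = \frac{9}{-7} = 9 \left(- \frac{1}{7}\right) = - \frac{9}{7}$)
$\left(-31\right) 7 + X{\left(\frac{2}{6} \right)} = \left(-31\right) 7 - \frac{9}{7} = -217 - \frac{9}{7} = - \frac{1528}{7}$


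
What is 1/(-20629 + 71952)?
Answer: 1/51323 ≈ 1.9484e-5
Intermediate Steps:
1/(-20629 + 71952) = 1/51323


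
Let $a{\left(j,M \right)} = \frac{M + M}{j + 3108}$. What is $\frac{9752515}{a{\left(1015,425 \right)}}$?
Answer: $\frac{8041923869}{170} \approx 4.7305 \cdot 10^{7}$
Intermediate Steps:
$a{\left(j,M \right)} = \frac{2 M}{3108 + j}$
$\frac{9752515}{a{\left(1015,425 \right)}} = \frac{9752515}{2 \cdot 425 \frac{1}{3108 + 1015}} = \frac{9752515}{2 \cdot 425 \cdot \frac{1}{4123}} = \frac{9752515}{\frac{850}{4123}} = 9752515 \cdot \frac{4123}{850} = \frac{8041923869}{170}$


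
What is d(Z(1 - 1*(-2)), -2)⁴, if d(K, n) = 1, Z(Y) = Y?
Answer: 1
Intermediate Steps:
d(Z(1 - 1*(-2)), -2)⁴ = 1⁴ = 1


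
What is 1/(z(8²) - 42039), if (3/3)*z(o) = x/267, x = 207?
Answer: -89/3741402 ≈ -2.3788e-5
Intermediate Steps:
z(o) = 69/89 (z(o) = 207/267 = 207*(1/267) = 69/89)
1/(z(8²) - 42039) = 1/(69/89 - 42039) = 1/(-3741402/89) = -89/3741402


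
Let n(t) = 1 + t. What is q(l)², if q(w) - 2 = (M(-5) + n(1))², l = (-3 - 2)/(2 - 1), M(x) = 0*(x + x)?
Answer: 36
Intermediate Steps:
M(x) = 0 (M(x) = 0*(2*x) = 0)
l = -5 (l = -5/1 = -5*1 = -5)
q(w) = 6 (q(w) = 2 + (0 + (1 + 1))² = 2 + (0 + 2)² = 2 + 2² = 2 + 4 = 6)
q(l)² = 6² = 36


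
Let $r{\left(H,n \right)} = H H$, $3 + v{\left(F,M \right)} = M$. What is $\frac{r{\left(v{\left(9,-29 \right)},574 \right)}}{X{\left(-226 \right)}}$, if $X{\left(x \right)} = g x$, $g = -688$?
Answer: $\frac{32}{4859} \approx 0.0065857$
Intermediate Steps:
$v{\left(F,M \right)} = -3 + M$
$X{\left(x \right)} = - 688 x$
$r{\left(H,n \right)} = H^{2}$
$\frac{r{\left(v{\left(9,-29 \right)},574 \right)}}{X{\left(-226 \right)}} = \frac{\left(-3 - 29\right)^{2}}{\left(-688\right) \left(-226\right)} = \frac{\left(-32\right)^{2}}{155488} = 1024 \cdot \frac{1}{155488} = \frac{32}{4859}$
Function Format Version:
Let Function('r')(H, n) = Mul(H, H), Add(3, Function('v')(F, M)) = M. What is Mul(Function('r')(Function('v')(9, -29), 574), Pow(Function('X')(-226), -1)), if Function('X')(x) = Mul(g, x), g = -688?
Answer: Rational(32, 4859) ≈ 0.0065857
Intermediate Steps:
Function('v')(F, M) = Add(-3, M)
Function('X')(x) = Mul(-688, x)
Function('r')(H, n) = Pow(H, 2)
Mul(Function('r')(Function('v')(9, -29), 574), Pow(Function('X')(-226), -1)) = Mul(Pow(Add(-3, -29), 2), Pow(Mul(-688, -226), -1)) = Mul(Pow(-32, 2), Pow(155488, -1)) = Mul(1024, Rational(1, 155488)) = Rational(32, 4859)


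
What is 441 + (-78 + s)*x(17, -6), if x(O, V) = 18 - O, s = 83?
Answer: 446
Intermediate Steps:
441 + (-78 + s)*x(17, -6) = 441 + (-78 + 83)*(18 - 1*17) = 441 + 5*(18 - 17) = 441 + 5*1 = 441 + 5 = 446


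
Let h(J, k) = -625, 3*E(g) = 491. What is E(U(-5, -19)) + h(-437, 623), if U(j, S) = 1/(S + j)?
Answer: -1384/3 ≈ -461.33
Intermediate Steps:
E(g) = 491/3 (E(g) = (⅓)*491 = 491/3)
E(U(-5, -19)) + h(-437, 623) = 491/3 - 625 = -1384/3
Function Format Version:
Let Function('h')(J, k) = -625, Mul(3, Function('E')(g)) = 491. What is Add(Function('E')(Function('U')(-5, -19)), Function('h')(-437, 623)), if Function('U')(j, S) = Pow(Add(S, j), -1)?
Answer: Rational(-1384, 3) ≈ -461.33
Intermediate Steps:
Function('E')(g) = Rational(491, 3) (Function('E')(g) = Mul(Rational(1, 3), 491) = Rational(491, 3))
Add(Function('E')(Function('U')(-5, -19)), Function('h')(-437, 623)) = Add(Rational(491, 3), -625) = Rational(-1384, 3)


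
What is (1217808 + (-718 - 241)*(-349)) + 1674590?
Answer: 3227089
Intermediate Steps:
(1217808 + (-718 - 241)*(-349)) + 1674590 = (1217808 - 959*(-349)) + 1674590 = (1217808 + 334691) + 1674590 = 1552499 + 1674590 = 3227089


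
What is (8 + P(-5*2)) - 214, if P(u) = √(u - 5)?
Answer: -206 + I*√15 ≈ -206.0 + 3.873*I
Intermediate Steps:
P(u) = √(-5 + u)
(8 + P(-5*2)) - 214 = (8 + √(-5 - 5*2)) - 214 = (8 + √(-5 - 10)) - 214 = (8 + √(-15)) - 214 = (8 + I*√15) - 214 = -206 + I*√15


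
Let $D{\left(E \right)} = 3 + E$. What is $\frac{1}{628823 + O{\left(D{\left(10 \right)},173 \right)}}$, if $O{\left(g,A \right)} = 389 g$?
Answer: $\frac{1}{633880} \approx 1.5776 \cdot 10^{-6}$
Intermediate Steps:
$\frac{1}{628823 + O{\left(D{\left(10 \right)},173 \right)}} = \frac{1}{628823 + 389 \left(3 + 10\right)} = \frac{1}{628823 + 389 \cdot 13} = \frac{1}{628823 + 5057} = \frac{1}{633880}$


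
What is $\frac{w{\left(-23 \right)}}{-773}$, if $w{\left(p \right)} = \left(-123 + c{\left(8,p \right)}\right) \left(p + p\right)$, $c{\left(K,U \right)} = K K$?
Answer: $- \frac{2714}{773} \approx -3.511$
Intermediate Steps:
$c{\left(K,U \right)} = K^{2}$
$w{\left(p \right)} = - 118 p$ ($w{\left(p \right)} = \left(-123 + 8^{2}\right) \left(p + p\right) = \left(-123 + 64\right) 2 p = - 59 \cdot 2 p = - 118 p$)
$\frac{w{\left(-23 \right)}}{-773} = \frac{\left(-118\right) \left(-23\right)}{-773} = 2714 \left(- \frac{1}{773}\right) = - \frac{2714}{773}$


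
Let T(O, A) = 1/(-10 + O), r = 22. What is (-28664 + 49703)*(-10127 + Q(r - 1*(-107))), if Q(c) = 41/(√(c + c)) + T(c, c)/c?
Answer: -1090238006488/5117 + 287533*√258/86 ≈ -2.1301e+8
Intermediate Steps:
Q(c) = 1/(c*(-10 + c)) + 41*√2/(2*√c) (Q(c) = 41/(√(c + c)) + 1/((-10 + c)*c) = 41/(√(2*c)) + 1/(c*(-10 + c)) = 41/((√2*√c)) + 1/(c*(-10 + c)) = 41*(√2/(2*√c)) + 1/(c*(-10 + c)) = 41*√2/(2*√c) + 1/(c*(-10 + c)) = 1/(c*(-10 + c)) + 41*√2/(2*√c))
(-28664 + 49703)*(-10127 + Q(r - 1*(-107))) = (-28664 + 49703)*(-10127 + (√(22 - 1*(-107)) + 41*(22 - 1*(-107))*√2*(-10 + (22 - 1*(-107)))/2)/((22 - 1*(-107))^(3/2)*(-10 + (22 - 1*(-107))))) = 21039*(-10127 + (√(22 + 107) + 41*(22 + 107)*√2*(-10 + (22 + 107))/2)/((22 + 107)^(3/2)*(-10 + (22 + 107)))) = 21039*(-10127 + (√129 + (41/2)*129*√2*(-10 + 129))/(129^(3/2)*(-10 + 129))) = 21039*(-10127 + (√129/16641)*(√129 + (41/2)*129*√2*119)/119) = 21039*(-10127 + (√129/16641)*(1/119)*(√129 + 629391*√2/2)) = 21039*(-10127 + √129*(√129 + 629391*√2/2)/1980279) = -213061953 + 7013*√129*(√129 + 629391*√2/2)/660093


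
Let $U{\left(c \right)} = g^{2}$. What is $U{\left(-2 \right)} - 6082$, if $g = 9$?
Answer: $-6001$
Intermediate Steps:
$U{\left(c \right)} = 81$ ($U{\left(c \right)} = 9^{2} = 81$)
$U{\left(-2 \right)} - 6082 = 81 - 6082 = -6001$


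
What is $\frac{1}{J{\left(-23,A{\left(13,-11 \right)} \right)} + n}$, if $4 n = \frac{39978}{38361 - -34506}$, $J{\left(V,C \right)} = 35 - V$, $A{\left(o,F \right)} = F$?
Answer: $\frac{48578}{2824187} \approx 0.017201$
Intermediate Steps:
$n = \frac{6663}{48578}$ ($n = \frac{39978 \frac{1}{38361 - -34506}}{4} = \frac{39978 \frac{1}{38361 + 34506}}{4} = \frac{39978 \cdot \frac{1}{72867}}{4} = \frac{1}{4} \cdot \frac{13326}{24289} = \frac{6663}{48578} \approx 0.13716$)
$\frac{1}{J{\left(-23,A{\left(13,-11 \right)} \right)} + n} = \frac{1}{\left(35 - -23\right) + \frac{6663}{48578}} = \frac{1}{\left(35 + 23\right) + \frac{6663}{48578}} = \frac{1}{58 + \frac{6663}{48578}} = \frac{1}{\frac{2824187}{48578}} = \frac{48578}{2824187}$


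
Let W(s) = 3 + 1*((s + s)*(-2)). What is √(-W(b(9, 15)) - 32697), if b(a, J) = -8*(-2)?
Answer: 2*I*√8159 ≈ 180.65*I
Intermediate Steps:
b(a, J) = 16
W(s) = 3 - 4*s (W(s) = 3 + 1*((2*s)*(-2)) = 3 + 1*(-4*s) = 3 - 4*s)
√(-W(b(9, 15)) - 32697) = √(-(3 - 4*16) - 32697) = √(-(3 - 64) - 32697) = √(-1*(-61) - 32697) = √(61 - 32697) = √(-32636) = 2*I*√8159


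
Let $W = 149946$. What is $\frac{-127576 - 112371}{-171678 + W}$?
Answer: $\frac{239947}{21732} \approx 11.041$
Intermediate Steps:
$\frac{-127576 - 112371}{-171678 + W} = \frac{-127576 - 112371}{-171678 + 149946} = - \frac{239947}{-21732} = \left(-239947\right) \left(- \frac{1}{21732}\right) = \frac{239947}{21732}$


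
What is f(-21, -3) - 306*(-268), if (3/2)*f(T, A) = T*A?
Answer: 82050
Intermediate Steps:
f(T, A) = 2*A*T/3 (f(T, A) = 2*(T*A)/3 = 2*(A*T)/3 = 2*A*T/3)
f(-21, -3) - 306*(-268) = (⅔)*(-3)*(-21) - 306*(-268) = 42 + 82008 = 82050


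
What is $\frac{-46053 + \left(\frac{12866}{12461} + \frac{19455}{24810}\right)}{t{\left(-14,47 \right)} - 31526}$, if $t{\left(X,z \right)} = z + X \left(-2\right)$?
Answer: $\frac{949137637901}{648220646794} \approx 1.4642$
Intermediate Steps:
$t{\left(X,z \right)} = z - 2 X$
$\frac{-46053 + \left(\frac{12866}{12461} + \frac{19455}{24810}\right)}{t{\left(-14,47 \right)} - 31526} = \frac{-46053 + \left(\frac{12866}{12461} + \frac{19455}{24810}\right)}{\left(47 - -28\right) - 31526} = \frac{-46053 + \left(12866 \cdot \frac{1}{12461} + 19455 \cdot \frac{1}{24810}\right)}{\left(47 + 28\right) - 31526} = \frac{-46053 + \left(\frac{12866}{12461} + \frac{1297}{1654}\right)}{75 - 31526} = \frac{-46053 + \frac{37442281}{20610494}}{-31451} = \left(- \frac{949137637901}{20610494}\right) \left(- \frac{1}{31451}\right) = \frac{949137637901}{648220646794}$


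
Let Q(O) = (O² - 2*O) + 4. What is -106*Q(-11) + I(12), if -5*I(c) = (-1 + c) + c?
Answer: -77933/5 ≈ -15587.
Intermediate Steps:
Q(O) = 4 + O² - 2*O
I(c) = ⅕ - 2*c/5 (I(c) = -((-1 + c) + c)/5 = -(-1 + 2*c)/5 = ⅕ - 2*c/5)
-106*Q(-11) + I(12) = -106*(4 + (-11)² - 2*(-11)) + (⅕ - ⅖*12) = -106*(4 + 121 + 22) + (⅕ - 24/5) = -106*147 - 23/5 = -15582 - 23/5 = -77933/5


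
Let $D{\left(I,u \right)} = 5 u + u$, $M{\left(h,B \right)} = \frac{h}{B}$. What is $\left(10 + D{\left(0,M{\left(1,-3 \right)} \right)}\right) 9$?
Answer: $72$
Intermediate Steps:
$M{\left(h,B \right)} = \frac{h}{B}$
$D{\left(I,u \right)} = 6 u$
$\left(10 + D{\left(0,M{\left(1,-3 \right)} \right)}\right) 9 = \left(10 + 6 \cdot 1 \frac{1}{-3}\right) 9 = \left(10 + 6 \cdot 1 \left(- \frac{1}{3}\right)\right) 9 = \left(10 + 6 \left(- \frac{1}{3}\right)\right) 9 = \left(10 - 2\right) 9 = 8 \cdot 9 = 72$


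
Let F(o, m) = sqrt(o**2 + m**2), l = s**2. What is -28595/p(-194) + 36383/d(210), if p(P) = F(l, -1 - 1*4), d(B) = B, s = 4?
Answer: 36383/210 - 28595*sqrt(281)/281 ≈ -1532.6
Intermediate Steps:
l = 16 (l = 4**2 = 16)
F(o, m) = sqrt(m**2 + o**2)
p(P) = sqrt(281) (p(P) = sqrt((-1 - 1*4)**2 + 16**2) = sqrt((-1 - 4)**2 + 256) = sqrt((-5)**2 + 256) = sqrt(25 + 256) = sqrt(281))
-28595/p(-194) + 36383/d(210) = -28595*sqrt(281)/281 + 36383/210 = 36383/210 - 28595*sqrt(281)/281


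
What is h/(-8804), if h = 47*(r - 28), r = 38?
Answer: -235/4402 ≈ -0.053385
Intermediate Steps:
h = 470 (h = 47*(38 - 28) = 47*10 = 470)
h/(-8804) = 470/(-8804) = 470*(-1/8804) = -235/4402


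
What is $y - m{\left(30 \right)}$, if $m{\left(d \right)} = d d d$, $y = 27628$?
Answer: $628$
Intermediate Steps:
$m{\left(d \right)} = d^{3}$ ($m{\left(d \right)} = d^{2} d = d^{3}$)
$y - m{\left(30 \right)} = 27628 - 30^{3} = 27628 - 27000 = 628$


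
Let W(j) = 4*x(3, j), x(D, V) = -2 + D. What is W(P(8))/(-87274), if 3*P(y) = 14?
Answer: -2/43637 ≈ -4.5833e-5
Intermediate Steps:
P(y) = 14/3 (P(y) = (⅓)*14 = 14/3)
W(j) = 4 (W(j) = 4*(-2 + 3) = 4*1 = 4)
W(P(8))/(-87274) = 4/(-87274) = 4*(-1/87274) = -2/43637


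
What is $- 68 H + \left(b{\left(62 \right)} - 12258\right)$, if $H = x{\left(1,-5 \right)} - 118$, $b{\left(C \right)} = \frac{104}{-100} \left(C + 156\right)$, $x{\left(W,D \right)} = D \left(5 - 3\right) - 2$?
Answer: $- \frac{91118}{25} \approx -3644.7$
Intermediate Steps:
$x{\left(W,D \right)} = -2 + 2 D$ ($x{\left(W,D \right)} = D 2 - 2 = 2 D - 2 = -2 + 2 D$)
$b{\left(C \right)} = - \frac{4056}{25} - \frac{26 C}{25}$ ($b{\left(C \right)} = 104 \left(- \frac{1}{100}\right) \left(156 + C\right) = - \frac{26 \left(156 + C\right)}{25} = - \frac{4056}{25} - \frac{26 C}{25}$)
$H = -130$ ($H = \left(-2 + 2 \left(-5\right)\right) - 118 = \left(-2 - 10\right) - 118 = -12 - 118 = -130$)
$- 68 H + \left(b{\left(62 \right)} - 12258\right) = \left(-68\right) \left(-130\right) - \frac{312118}{25} = 8840 - \frac{312118}{25} = - \frac{91118}{25}$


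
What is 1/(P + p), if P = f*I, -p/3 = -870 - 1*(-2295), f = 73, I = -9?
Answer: -1/4932 ≈ -0.00020276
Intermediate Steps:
p = -4275 (p = -3*(-870 - 1*(-2295)) = -3*(-870 + 2295) = -3*1425 = -4275)
P = -657 (P = 73*(-9) = -657)
1/(P + p) = 1/(-657 - 4275) = 1/(-4932) = -1/4932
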